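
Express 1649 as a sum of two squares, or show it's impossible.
7² + 40² (a=7, b=40)

Factorization: 1649 = 17 × 97
By Fermat: n is sum of two squares iff every prime p ≡ 3 (mod 4) appears to even power.
All primes ≡ 3 (mod 4) appear to even power.
Search a = 0, 1, 2, … for 1649 - a² a perfect square: first hit at a = 7: 1649 - 49 = 1600 = 40².
1649 = 7² + 40² = 49 + 1600 ✓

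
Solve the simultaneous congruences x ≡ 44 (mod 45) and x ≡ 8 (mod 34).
314

Using Chinese Remainder Theorem:
M = 45 × 34 = 1530
M1 = 34, M2 = 45
y1 = 34^(-1) mod 45 = 4
y2 = 45^(-1) mod 34 = 31
x = (44×34×4 + 8×45×31) mod 1530 = 314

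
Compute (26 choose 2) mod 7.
3

Using Lucas' theorem:
Write n=26 and k=2 in base 7:
n in base 7: [3, 5]
k in base 7: [0, 2]
C(26,2) mod 7 = ∏ C(n_i, k_i) mod 7
Digit binomials (mod 7): C(3,0) = 1; C(5,2) = 10 ≡ 3
Product: 1 × 3 = 3 ≡ 3 (mod 7)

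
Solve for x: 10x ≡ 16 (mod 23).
x ≡ 20 (mod 23)

gcd(10, 23) = 1, which divides 16, so solutions exist.
Find 10^(-1) mod 23 by the extended Euclidean algorithm:
23 = 2 × 10 + 3  ⟹  3 = (1)·23 + (-2)·10
10 = 3 × 3 + 1  ⟹  1 = (-3)·23 + (7)·10
So (7)·10 ≡ 1 (mod 23), i.e. 10^(-1) ≡ 7 (mod 23).
x ≡ 7 × 16 = 112 ≡ 20 (mod 23).
Check: 10 × 20 = 200 ≡ 16 (mod 23).
Unique solution: x ≡ 20 (mod 23)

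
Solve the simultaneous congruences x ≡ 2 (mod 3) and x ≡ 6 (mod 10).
26

Using Chinese Remainder Theorem:
M = 3 × 10 = 30
M1 = 10, M2 = 3
y1 = 10^(-1) mod 3 = 1
y2 = 3^(-1) mod 10 = 7
x = (2×10×1 + 6×3×7) mod 30 = 26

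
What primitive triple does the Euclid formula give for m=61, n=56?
(585, 6832, 6857)

Euclid's formula: a = m² - n², b = 2mn, c = m² + n²
m = 61, n = 56
a = 61² - 56² = 3721 - 3136 = 585
b = 2 × 61 × 56 = 6832
c = 61² + 56² = 3721 + 3136 = 6857
Verification: 585² + 6832² = 342225 + 46676224 = 47018449 = 6857² ✓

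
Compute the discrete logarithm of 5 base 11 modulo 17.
3

Baby-step giant-step with step n = ⌈√17⌉ = 5.
Baby steps 11^j mod 17 (j:value) for j=0..4: 0:1, 1:11, 2:2, 3:5, 4:4.
h = 5 is already in the table at j=3, so x = 3.
Check: 11^3 ≡ 5 (mod 17).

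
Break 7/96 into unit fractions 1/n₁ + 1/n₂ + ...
1/14 + 1/672

Greedy algorithm:
7/96: ceiling(96/7) = 14, use 1/14
1/672: ceiling(672/1) = 672, use 1/672
Result: 7/96 = 1/14 + 1/672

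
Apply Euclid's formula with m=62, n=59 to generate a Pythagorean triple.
(363, 7316, 7325)

Euclid's formula: a = m² - n², b = 2mn, c = m² + n²
m = 62, n = 59
a = 62² - 59² = 3844 - 3481 = 363
b = 2 × 62 × 59 = 7316
c = 62² + 59² = 3844 + 3481 = 7325
Verification: 363² + 7316² = 131769 + 53523856 = 53655625 = 7325² ✓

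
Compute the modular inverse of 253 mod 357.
127

gcd(253, 357) = 1, so the inverse exists.
Extended Euclidean algorithm on (357, 253):
357 = 1 × 253 + 104  ⟹  104 = (1)·357 + (-1)·253
253 = 2 × 104 + 45  ⟹  45 = (-2)·357 + (3)·253
104 = 2 × 45 + 14  ⟹  14 = (5)·357 + (-7)·253
45 = 3 × 14 + 3  ⟹  3 = (-17)·357 + (24)·253
14 = 4 × 3 + 2  ⟹  2 = (73)·357 + (-103)·253
3 = 1 × 2 + 1  ⟹  1 = (-90)·357 + (127)·253
So (127)·253 ≡ 1 (mod 357), i.e. 253^(-1) ≡ 127 (mod 357).
Check: 253 × 127 = 32131 ≡ 1 (mod 357)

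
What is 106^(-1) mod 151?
104

gcd(106, 151) = 1, so the inverse exists.
Extended Euclidean algorithm on (151, 106):
151 = 1 × 106 + 45  ⟹  45 = (1)·151 + (-1)·106
106 = 2 × 45 + 16  ⟹  16 = (-2)·151 + (3)·106
45 = 2 × 16 + 13  ⟹  13 = (5)·151 + (-7)·106
16 = 1 × 13 + 3  ⟹  3 = (-7)·151 + (10)·106
13 = 4 × 3 + 1  ⟹  1 = (33)·151 + (-47)·106
So (-47)·106 ≡ 1 (mod 151), i.e. 106^(-1) ≡ -47 ≡ 104 (mod 151).
Check: 106 × 104 = 11024 ≡ 1 (mod 151)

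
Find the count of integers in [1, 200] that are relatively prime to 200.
80

200 = 2^3 × 5^2
φ(n) = n × ∏(1 - 1/p) for each prime p dividing n
φ(200) = 200 × (1 - 1/2) × (1 - 1/5) = 80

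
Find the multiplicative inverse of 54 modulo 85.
74

gcd(54, 85) = 1, so the inverse exists.
Extended Euclidean algorithm on (85, 54):
85 = 1 × 54 + 31  ⟹  31 = (1)·85 + (-1)·54
54 = 1 × 31 + 23  ⟹  23 = (-1)·85 + (2)·54
31 = 1 × 23 + 8  ⟹  8 = (2)·85 + (-3)·54
23 = 2 × 8 + 7  ⟹  7 = (-5)·85 + (8)·54
8 = 1 × 7 + 1  ⟹  1 = (7)·85 + (-11)·54
So (-11)·54 ≡ 1 (mod 85), i.e. 54^(-1) ≡ -11 ≡ 74 (mod 85).
Check: 54 × 74 = 3996 ≡ 1 (mod 85)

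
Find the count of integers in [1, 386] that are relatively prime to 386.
192

386 = 2 × 193
φ(n) = n × ∏(1 - 1/p) for each prime p dividing n
φ(386) = 386 × (1 - 1/2) × (1 - 1/193) = 192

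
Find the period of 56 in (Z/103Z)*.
3

103 is prime, so ord(56) divides φ(103) = 102.
Divisors of 102: 1, 2, 3, 6, 17, 34, 51, 102.
Repeated squaring: 56^1 ≡ 56, 56^2 ≡ 46, 56^4 ≡ 56, 56^8 ≡ 46, 56^16 ≡ 56, 56^32 ≡ 46, 56^64 ≡ 56 (mod 103).
Test 56^d mod 103 for each divisor d in increasing order:
56^1 ≡ 56
56^2 ≡ 46
56^3 = 56^2·56^1 ≡ 1  ← first divisor giving 1
The order is 3.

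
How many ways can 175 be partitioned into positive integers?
435157697830

p(n) counts ways to write n as a sum of positive integers (order ignored).
Euler's pentagonal recurrence: p(k) = p(k-1) + p(k-2) - p(k-5) - p(k-7) + p(k-12) + p(k-15) - ... (offsets j(3j∓1)/2, signs ++--, p(0)=1, p(<0)=0).
DP table for k = 0..174: p(0)=1, p(1)=1, p(2)=2, p(3)=3, p(4)=5, p(5)=7, p(6)=11, p(7)=15, p(8)=22, p(9)=30, p(10)=42, p(11)=56, p(12)=77, p(13)=101, p(14)=135, p(15)=176, p(16)=231, p(17)=297, p(18)=385, p(19)=490, p(20)=627, p(21)=792, p(22)=1002, p(23)=1255, p(24)=1575, p(25)=1958, p(26)=2436, p(27)=3010, p(28)=3718, p(29)=4565, p(30)=5604, p(31)=6842, p(32)=8349, p(33)=10143, p(34)=12310, p(35)=14883, p(36)=17977, p(37)=21637, p(38)=26015, p(39)=31185, p(40)=37338, p(41)=44583, p(42)=53174, p(43)=63261, p(44)=75175, p(45)=89134, p(46)=105558, p(47)=124754, p(48)=147273, p(49)=173525, p(50)=204226, p(51)=239943, p(52)=281589, p(53)=329931, p(54)=386155, p(55)=451276, p(56)=526823, p(57)=614154, p(58)=715220, p(59)=831820, p(60)=966467, p(61)=1121505, p(62)=1300156, p(63)=1505499, p(64)=1741630, p(65)=2012558, p(66)=2323520, p(67)=2679689, p(68)=3087735, p(69)=3554345, p(70)=4087968, p(71)=4697205, p(72)=5392783, p(73)=6185689, p(74)=7089500, p(75)=8118264, p(76)=9289091, p(77)=10619863, p(78)=12132164, p(79)=13848650, p(80)=15796476, p(81)=18004327, p(82)=20506255, p(83)=23338469, p(84)=26543660, p(85)=30167357, p(86)=34262962, p(87)=38887673, p(88)=44108109, p(89)=49995925, p(90)=56634173, p(91)=64112359, p(92)=72533807, p(93)=82010177, p(94)=92669720, p(95)=104651419, p(96)=118114304, p(97)=133230930, p(98)=150198136, p(99)=169229875, p(100)=190569292, p(101)=214481126, p(102)=241265379, p(103)=271248950, p(104)=304801365, p(105)=342325709, p(106)=384276336, p(107)=431149389, p(108)=483502844, p(109)=541946240, p(110)=607163746, p(111)=679903203, p(112)=761002156, p(113)=851376628, p(114)=952050665, p(115)=1064144451, p(116)=1188908248, p(117)=1327710076, p(118)=1482074143, p(119)=1653668665, p(120)=1844349560, p(121)=2056148051, p(122)=2291320912, p(123)=2552338241, p(124)=2841940500, p(125)=3163127352, p(126)=3519222692, p(127)=3913864295, p(128)=4351078600, p(129)=4835271870, p(130)=5371315400, p(131)=5964539504, p(132)=6620830889, p(133)=7346629512, p(134)=8149040695, p(135)=9035836076, p(136)=10015581680, p(137)=11097645016, p(138)=12292341831, p(139)=13610949895, p(140)=15065878135, p(141)=16670689208, p(142)=18440293320, p(143)=20390982757, p(144)=22540654445, p(145)=24908858009, p(146)=27517052599, p(147)=30388671978, p(148)=33549419497, p(149)=37027355200, p(150)=40853235313, p(151)=45060624582, p(152)=49686288421, p(153)=54770336324, p(154)=60356673280, p(155)=66493182097, p(156)=73232243759, p(157)=80630964769, p(158)=88751778802, p(159)=97662728555, p(160)=107438159466, p(161)=118159068427, p(162)=129913904637, p(163)=142798995930, p(164)=156919475295, p(165)=172389800255, p(166)=189334822579, p(167)=207890420102, p(168)=228204732751, p(169)=250438925115, p(170)=274768617130, p(171)=301384802048, p(172)=330495499613, p(173)=362326859895, p(174)=397125074750.
Final step: p(175) = p(174) + p(173) - p(170) - p(168) + p(163) + p(160) - p(153) - p(149) + p(140) + p(135) - p(124) - p(118) + p(105) + p(98) - p(83) - p(75) + p(58) + p(49) - p(30) - p(20)
= 397125074750 + 362326859895 - 274768617130 - 228204732751 + 142798995930 + 107438159466 - 54770336324 - 37027355200 + 15065878135 + 9035836076 - 2841940500 - 1482074143 + 342325709 + 150198136 - 23338469 - 8118264 + 715220 + 173525 - 5604 - 627
= 435157697830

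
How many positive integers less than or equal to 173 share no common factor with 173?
172

173 = 173
φ(n) = n × ∏(1 - 1/p) for each prime p dividing n
φ(173) = 173 × (1 - 1/173) = 172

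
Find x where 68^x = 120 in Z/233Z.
10

Baby-step giant-step with step n = ⌈√233⌉ = 16.
Baby steps 68^j mod 233 (j:value) for j=0..15: 0:1, 1:68, 2:197, 3:115, 4:131, 5:54, 6:177, 7:153, 8:152, 9:84, 10:120, 11:5, 12:107, 13:53, 14:109, 15:189.
h = 120 is already in the table at j=10, so x = 10.
Check: 68^10 ≡ 120 (mod 233).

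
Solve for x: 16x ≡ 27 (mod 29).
x ≡ 18 (mod 29)

gcd(16, 29) = 1, which divides 27, so solutions exist.
Find 16^(-1) mod 29 by the extended Euclidean algorithm:
29 = 1 × 16 + 13  ⟹  13 = (1)·29 + (-1)·16
16 = 1 × 13 + 3  ⟹  3 = (-1)·29 + (2)·16
13 = 4 × 3 + 1  ⟹  1 = (5)·29 + (-9)·16
So (-9)·16 ≡ 1 (mod 29), i.e. 16^(-1) ≡ -9 ≡ 20 (mod 29).
x ≡ 20 × 27 = 540 ≡ 18 (mod 29).
Check: 16 × 18 = 288 ≡ 27 (mod 29).
Unique solution: x ≡ 18 (mod 29)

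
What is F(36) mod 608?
304

Matrix identity: Q^n = [[F_(n+1), F_n], [F_n, F_(n-1)]] with Q = [[1,1],[1,0]].
n = 36 = 100100₂. Square-and-multiply, entries mod 608:
Q^1 = [[1,1],[1,0]]
Q^2 = (Q^1)² = [[2,1],[1,1]]
Q^4 = (Q^2)² = [[5,3],[3,2]]
Q^9 = (Q^4)²·Q = [[55,34],[34,21]]
Q^18 = (Q^9)² = [[533,152],[152,381]]
Q^36 = (Q^18)² = [[153,304],[304,457]]
F_36 mod 608 = Q^36[0][1] = 304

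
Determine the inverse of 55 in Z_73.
4

gcd(55, 73) = 1, so the inverse exists.
Extended Euclidean algorithm on (73, 55):
73 = 1 × 55 + 18  ⟹  18 = (1)·73 + (-1)·55
55 = 3 × 18 + 1  ⟹  1 = (-3)·73 + (4)·55
So (4)·55 ≡ 1 (mod 73), i.e. 55^(-1) ≡ 4 (mod 73).
Check: 55 × 4 = 220 ≡ 1 (mod 73)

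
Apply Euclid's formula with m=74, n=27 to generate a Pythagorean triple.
(4747, 3996, 6205)

Euclid's formula: a = m² - n², b = 2mn, c = m² + n²
m = 74, n = 27
a = 74² - 27² = 5476 - 729 = 4747
b = 2 × 74 × 27 = 3996
c = 74² + 27² = 5476 + 729 = 6205
Verification: 4747² + 3996² = 22534009 + 15968016 = 38502025 = 6205² ✓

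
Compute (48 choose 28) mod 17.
14

Using Lucas' theorem:
Write n=48 and k=28 in base 17:
n in base 17: [2, 14]
k in base 17: [1, 11]
C(48,28) mod 17 = ∏ C(n_i, k_i) mod 17
Digit binomials (mod 17): C(2,1) = 2; C(14,11) = 364 ≡ 7
Product: 2 × 7 = 14 ≡ 14 (mod 17)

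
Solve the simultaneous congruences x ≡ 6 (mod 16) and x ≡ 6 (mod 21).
6

Using Chinese Remainder Theorem:
M = 16 × 21 = 336
M1 = 21, M2 = 16
y1 = 21^(-1) mod 16 = 13
y2 = 16^(-1) mod 21 = 4
x = (6×21×13 + 6×16×4) mod 336 = 6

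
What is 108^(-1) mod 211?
127

gcd(108, 211) = 1, so the inverse exists.
Extended Euclidean algorithm on (211, 108):
211 = 1 × 108 + 103  ⟹  103 = (1)·211 + (-1)·108
108 = 1 × 103 + 5  ⟹  5 = (-1)·211 + (2)·108
103 = 20 × 5 + 3  ⟹  3 = (21)·211 + (-41)·108
5 = 1 × 3 + 2  ⟹  2 = (-22)·211 + (43)·108
3 = 1 × 2 + 1  ⟹  1 = (43)·211 + (-84)·108
So (-84)·108 ≡ 1 (mod 211), i.e. 108^(-1) ≡ -84 ≡ 127 (mod 211).
Check: 108 × 127 = 13716 ≡ 1 (mod 211)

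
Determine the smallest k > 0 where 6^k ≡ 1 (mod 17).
16

17 is prime, so ord(6) divides φ(17) = 16.
Divisors of 16: 1, 2, 4, 8, 16.
Repeated squaring: 6^1 ≡ 6, 6^2 ≡ 2, 6^4 ≡ 4, 6^8 ≡ 16, 6^16 ≡ 1 (mod 17).
Test 6^d mod 17 for each divisor d in increasing order:
6^1 ≡ 6
6^2 ≡ 2
6^4 ≡ 4
6^8 ≡ 16
6^16 ≡ 1  ← first divisor giving 1
The order is 16.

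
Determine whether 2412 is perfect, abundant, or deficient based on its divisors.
abundant

Proper divisors of 2412: sum = 1 + 2 + 3 + 4 + 6 + 9 + 12 + 18 + ... + 402 + 603 + 804 + 1206 (17 divisors) = 3776
Since 3776 > 2412, 2412 is abundant.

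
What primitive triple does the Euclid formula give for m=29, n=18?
(517, 1044, 1165)

Euclid's formula: a = m² - n², b = 2mn, c = m² + n²
m = 29, n = 18
a = 29² - 18² = 841 - 324 = 517
b = 2 × 29 × 18 = 1044
c = 29² + 18² = 841 + 324 = 1165
Verification: 517² + 1044² = 267289 + 1089936 = 1357225 = 1165² ✓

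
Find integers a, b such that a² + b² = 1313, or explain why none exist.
17² + 32² (a=17, b=32)

Factorization: 1313 = 13 × 101
By Fermat: n is sum of two squares iff every prime p ≡ 3 (mod 4) appears to even power.
All primes ≡ 3 (mod 4) appear to even power.
Search a = 0, 1, 2, … for 1313 - a² a perfect square: first hit at a = 17: 1313 - 289 = 1024 = 32².
1313 = 17² + 32² = 289 + 1024 ✓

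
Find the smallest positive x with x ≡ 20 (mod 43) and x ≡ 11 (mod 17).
708

Using Chinese Remainder Theorem:
M = 43 × 17 = 731
M1 = 17, M2 = 43
y1 = 17^(-1) mod 43 = 38
y2 = 43^(-1) mod 17 = 2
x = (20×17×38 + 11×43×2) mod 731 = 708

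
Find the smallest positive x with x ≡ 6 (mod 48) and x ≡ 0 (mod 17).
102

Using Chinese Remainder Theorem:
M = 48 × 17 = 816
M1 = 17, M2 = 48
y1 = 17^(-1) mod 48 = 17
y2 = 48^(-1) mod 17 = 11
x = (6×17×17 + 0×48×11) mod 816 = 102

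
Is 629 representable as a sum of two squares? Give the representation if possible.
2² + 25² (a=2, b=25)

Factorization: 629 = 17 × 37
By Fermat: n is sum of two squares iff every prime p ≡ 3 (mod 4) appears to even power.
All primes ≡ 3 (mod 4) appear to even power.
Search a = 0, 1, 2, … for 629 - a² a perfect square: first hit at a = 2: 629 - 4 = 625 = 25².
629 = 2² + 25² = 4 + 625 ✓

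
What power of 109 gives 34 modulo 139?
72

Baby-step giant-step with step n = ⌈√139⌉ = 12.
Baby steps 109^j mod 139 (j:value) for j=0..11: 0:1, 1:109, 2:66, 3:105, 4:47, 5:119, 6:44, 7:70, 8:124, 9:33, 10:122, 11:93.
Giant-step multiplier: 109^(-12) ≡ 109^(138-12) = 109^126 ≡ 125 (mod 139).
Giant steps γ_i = 34·125^i mod 139: γ_0=34, γ_1=80, γ_2=131, γ_3=112, γ_4=100, γ_5=129, γ_6=1 (in table at j=0).
x = i·n + j = 6·12 + 0 = 72.
Check: 109^72 ≡ 34 (mod 139).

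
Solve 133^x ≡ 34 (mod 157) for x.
7

Baby-step giant-step with step n = ⌈√157⌉ = 13.
Baby steps 133^j mod 157 (j:value) for j=0..12: 0:1, 1:133, 2:105, 3:149, 4:35, 5:102, 6:64, 7:34, 8:126, 9:116, 10:42, 11:91, 12:14.
h = 34 is already in the table at j=7, so x = 7.
Check: 133^7 ≡ 34 (mod 157).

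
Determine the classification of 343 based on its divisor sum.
deficient

Proper divisors of 343: sum = 1 + 7 + 49 = 57
Since 57 < 343, 343 is deficient.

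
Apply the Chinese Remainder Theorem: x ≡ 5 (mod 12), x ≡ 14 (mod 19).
185

Using Chinese Remainder Theorem:
M = 12 × 19 = 228
M1 = 19, M2 = 12
y1 = 19^(-1) mod 12 = 7
y2 = 12^(-1) mod 19 = 8
x = (5×19×7 + 14×12×8) mod 228 = 185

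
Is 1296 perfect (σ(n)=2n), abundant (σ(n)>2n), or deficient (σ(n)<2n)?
abundant

Proper divisors of 1296: sum = 1 + 2 + 3 + 4 + 6 + 8 + 9 + 12 + ... + 216 + 324 + 432 + 648 (24 divisors) = 2455
Since 2455 > 1296, 1296 is abundant.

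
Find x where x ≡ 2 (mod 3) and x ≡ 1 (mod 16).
17

Using Chinese Remainder Theorem:
M = 3 × 16 = 48
M1 = 16, M2 = 3
y1 = 16^(-1) mod 3 = 1
y2 = 3^(-1) mod 16 = 11
x = (2×16×1 + 1×3×11) mod 48 = 17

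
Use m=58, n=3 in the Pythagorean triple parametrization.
(3355, 348, 3373)

Euclid's formula: a = m² - n², b = 2mn, c = m² + n²
m = 58, n = 3
a = 58² - 3² = 3364 - 9 = 3355
b = 2 × 58 × 3 = 348
c = 58² + 3² = 3364 + 9 = 3373
Verification: 3355² + 348² = 11256025 + 121104 = 11377129 = 3373² ✓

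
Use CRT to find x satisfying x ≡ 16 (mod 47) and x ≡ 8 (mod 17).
110

Using Chinese Remainder Theorem:
M = 47 × 17 = 799
M1 = 17, M2 = 47
y1 = 17^(-1) mod 47 = 36
y2 = 47^(-1) mod 17 = 4
x = (16×17×36 + 8×47×4) mod 799 = 110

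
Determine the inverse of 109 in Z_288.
37

gcd(109, 288) = 1, so the inverse exists.
Extended Euclidean algorithm on (288, 109):
288 = 2 × 109 + 70  ⟹  70 = (1)·288 + (-2)·109
109 = 1 × 70 + 39  ⟹  39 = (-1)·288 + (3)·109
70 = 1 × 39 + 31  ⟹  31 = (2)·288 + (-5)·109
39 = 1 × 31 + 8  ⟹  8 = (-3)·288 + (8)·109
31 = 3 × 8 + 7  ⟹  7 = (11)·288 + (-29)·109
8 = 1 × 7 + 1  ⟹  1 = (-14)·288 + (37)·109
So (37)·109 ≡ 1 (mod 288), i.e. 109^(-1) ≡ 37 (mod 288).
Check: 109 × 37 = 4033 ≡ 1 (mod 288)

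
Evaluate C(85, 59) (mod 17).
0

Using Lucas' theorem:
Write n=85 and k=59 in base 17:
n in base 17: [5, 0]
k in base 17: [3, 8]
C(85,59) mod 17 = ∏ C(n_i, k_i) mod 17
Digit binomials (mod 17): C(5,3) = 10; C(0,8) = 0 (k_i > n_i)
Product: 10 × 0 = 0 ≡ 0 (mod 17)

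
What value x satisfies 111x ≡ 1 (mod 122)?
11

gcd(111, 122) = 1, so the inverse exists.
Extended Euclidean algorithm on (122, 111):
122 = 1 × 111 + 11  ⟹  11 = (1)·122 + (-1)·111
111 = 10 × 11 + 1  ⟹  1 = (-10)·122 + (11)·111
So (11)·111 ≡ 1 (mod 122), i.e. 111^(-1) ≡ 11 (mod 122).
Check: 111 × 11 = 1221 ≡ 1 (mod 122)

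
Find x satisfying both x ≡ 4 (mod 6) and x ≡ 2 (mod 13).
28

Using Chinese Remainder Theorem:
M = 6 × 13 = 78
M1 = 13, M2 = 6
y1 = 13^(-1) mod 6 = 1
y2 = 6^(-1) mod 13 = 11
x = (4×13×1 + 2×6×11) mod 78 = 28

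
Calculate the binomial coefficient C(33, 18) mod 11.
0

Using Lucas' theorem:
Write n=33 and k=18 in base 11:
n in base 11: [3, 0]
k in base 11: [1, 7]
C(33,18) mod 11 = ∏ C(n_i, k_i) mod 11
Digit binomials (mod 11): C(3,1) = 3; C(0,7) = 0 (k_i > n_i)
Product: 3 × 0 = 0 ≡ 0 (mod 11)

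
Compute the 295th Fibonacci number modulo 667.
59

Matrix identity: Q^n = [[F_(n+1), F_n], [F_n, F_(n-1)]] with Q = [[1,1],[1,0]].
n = 295 = 100100111₂. Square-and-multiply, entries mod 667:
Q^1 = [[1,1],[1,0]]
Q^2 = (Q^1)² = [[2,1],[1,1]]
Q^4 = (Q^2)² = [[5,3],[3,2]]
Q^9 = (Q^4)²·Q = [[55,34],[34,21]]
Q^18 = (Q^9)² = [[179,583],[583,263]]
Q^36 = (Q^18)² = [[411,224],[224,187]]
Q^73 = (Q^36)²·Q = [[206,321],[321,552]]
Q^147 = (Q^73)²·Q = [[601,71],[71,530]]
Q^295 = (Q^147)²·Q = [[320,59],[59,261]]
F_295 mod 667 = Q^295[0][1] = 59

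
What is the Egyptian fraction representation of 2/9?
1/5 + 1/45

Greedy algorithm:
2/9: ceiling(9/2) = 5, use 1/5
1/45: ceiling(45/1) = 45, use 1/45
Result: 2/9 = 1/5 + 1/45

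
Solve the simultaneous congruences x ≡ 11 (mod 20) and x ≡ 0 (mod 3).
51

Using Chinese Remainder Theorem:
M = 20 × 3 = 60
M1 = 3, M2 = 20
y1 = 3^(-1) mod 20 = 7
y2 = 20^(-1) mod 3 = 2
x = (11×3×7 + 0×20×2) mod 60 = 51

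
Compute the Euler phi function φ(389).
388

389 = 389
φ(n) = n × ∏(1 - 1/p) for each prime p dividing n
φ(389) = 389 × (1 - 1/389) = 388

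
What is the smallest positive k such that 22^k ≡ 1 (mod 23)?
2

23 is prime, so ord(22) divides φ(23) = 22.
Divisors of 22: 1, 2, 11, 22.
Repeated squaring: 22^1 ≡ 22, 22^2 ≡ 1, 22^4 ≡ 1, 22^8 ≡ 1, 22^16 ≡ 1 (mod 23).
Test 22^d mod 23 for each divisor d in increasing order:
22^1 ≡ 22
22^2 ≡ 1  ← first divisor giving 1
The order is 2.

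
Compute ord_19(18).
2

19 is prime, so ord(18) divides φ(19) = 18.
Divisors of 18: 1, 2, 3, 6, 9, 18.
Repeated squaring: 18^1 ≡ 18, 18^2 ≡ 1, 18^4 ≡ 1, 18^8 ≡ 1, 18^16 ≡ 1 (mod 19).
Test 18^d mod 19 for each divisor d in increasing order:
18^1 ≡ 18
18^2 ≡ 1  ← first divisor giving 1
The order is 2.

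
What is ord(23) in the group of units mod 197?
49

197 is prime, so ord(23) divides φ(197) = 196.
Divisors of 196: 1, 2, 4, 7, 14, 28, 49, 98, 196.
Repeated squaring: 23^1 ≡ 23, 23^2 ≡ 135, 23^4 ≡ 101, 23^8 ≡ 154, 23^16 ≡ 76, 23^32 ≡ 63, 23^64 ≡ 29, 23^128 ≡ 53 (mod 197).
Test 23^d mod 197 for each divisor d in increasing order:
23^1 ≡ 23
23^2 ≡ 135
23^4 ≡ 101
23^7 = 23^4·23^2·23^1 ≡ 178
23^14 = 23^8·23^4·23^2 ≡ 164
23^28 = 23^16·23^8·23^4 ≡ 104
23^49 = 23^32·23^16·23^1 ≡ 1  ← first divisor giving 1
The order is 49.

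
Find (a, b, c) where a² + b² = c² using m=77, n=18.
(5605, 2772, 6253)

Euclid's formula: a = m² - n², b = 2mn, c = m² + n²
m = 77, n = 18
a = 77² - 18² = 5929 - 324 = 5605
b = 2 × 77 × 18 = 2772
c = 77² + 18² = 5929 + 324 = 6253
Verification: 5605² + 2772² = 31416025 + 7683984 = 39100009 = 6253² ✓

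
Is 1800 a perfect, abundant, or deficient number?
abundant

Proper divisors of 1800: sum = 1 + 2 + 3 + 4 + 5 + 6 + 8 + 9 + ... + 360 + 450 + 600 + 900 (35 divisors) = 4245
Since 4245 > 1800, 1800 is abundant.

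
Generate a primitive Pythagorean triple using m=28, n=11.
(663, 616, 905)

Euclid's formula: a = m² - n², b = 2mn, c = m² + n²
m = 28, n = 11
a = 28² - 11² = 784 - 121 = 663
b = 2 × 28 × 11 = 616
c = 28² + 11² = 784 + 121 = 905
Verification: 663² + 616² = 439569 + 379456 = 819025 = 905² ✓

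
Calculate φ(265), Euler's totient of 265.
208

265 = 5 × 53
φ(n) = n × ∏(1 - 1/p) for each prime p dividing n
φ(265) = 265 × (1 - 1/5) × (1 - 1/53) = 208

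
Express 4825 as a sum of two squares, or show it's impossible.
8² + 69² (a=8, b=69)

Factorization: 4825 = 5^2 × 193
By Fermat: n is sum of two squares iff every prime p ≡ 3 (mod 4) appears to even power.
All primes ≡ 3 (mod 4) appear to even power.
Search a = 0, 1, 2, … for 4825 - a² a perfect square: first hit at a = 8: 4825 - 64 = 4761 = 69².
4825 = 8² + 69² = 64 + 4761 ✓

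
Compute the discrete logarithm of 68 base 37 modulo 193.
135

Baby-step giant-step with step n = ⌈√193⌉ = 14.
Baby steps 37^j mod 193 (j:value) for j=0..13: 0:1, 1:37, 2:18, 3:87, 4:131, 5:22, 6:42, 7:10, 8:177, 9:180, 10:98, 11:152, 12:27, 13:34.
Giant-step multiplier: 37^(-14) ≡ 37^(192-14) = 37^178 ≡ 83 (mod 193).
Giant steps γ_i = 68·83^i mod 193: γ_0=68, γ_1=47, γ_2=41, γ_3=122, γ_4=90, γ_5=136, γ_6=94, γ_7=82, γ_8=51, γ_9=180 (in table at j=9).
x = i·n + j = 9·14 + 9 = 135.
Check: 37^135 ≡ 68 (mod 193).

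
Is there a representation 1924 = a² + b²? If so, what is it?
18² + 40² (a=18, b=40)

Factorization: 1924 = 2^2 × 13 × 37
By Fermat: n is sum of two squares iff every prime p ≡ 3 (mod 4) appears to even power.
All primes ≡ 3 (mod 4) appear to even power.
Search a = 0, 1, 2, … for 1924 - a² a perfect square: first hit at a = 18: 1924 - 324 = 1600 = 40².
1924 = 18² + 40² = 324 + 1600 ✓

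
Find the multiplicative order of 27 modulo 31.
10

31 is prime, so ord(27) divides φ(31) = 30.
Divisors of 30: 1, 2, 3, 5, 6, 10, 15, 30.
Repeated squaring: 27^1 ≡ 27, 27^2 ≡ 16, 27^4 ≡ 8, 27^8 ≡ 2, 27^16 ≡ 4 (mod 31).
Test 27^d mod 31 for each divisor d in increasing order:
27^1 ≡ 27
27^2 ≡ 16
27^3 = 27^2·27^1 ≡ 29
27^5 = 27^4·27^1 ≡ 30
27^6 = 27^4·27^2 ≡ 4
27^10 = 27^8·27^2 ≡ 1  ← first divisor giving 1
The order is 10.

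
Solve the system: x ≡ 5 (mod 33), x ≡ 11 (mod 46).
1391

Using Chinese Remainder Theorem:
M = 33 × 46 = 1518
M1 = 46, M2 = 33
y1 = 46^(-1) mod 33 = 28
y2 = 33^(-1) mod 46 = 7
x = (5×46×28 + 11×33×7) mod 1518 = 1391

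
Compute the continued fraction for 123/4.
[30; 1, 3]

Euclidean algorithm steps:
123 = 30 × 4 + 3
4 = 1 × 3 + 1
3 = 3 × 1 + 0
Continued fraction: [30; 1, 3]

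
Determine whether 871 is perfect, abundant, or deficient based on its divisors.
deficient

Proper divisors of 871: sum = 1 + 13 + 67 = 81
Since 81 < 871, 871 is deficient.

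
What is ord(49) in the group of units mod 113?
7

113 is prime, so ord(49) divides φ(113) = 112.
Divisors of 112: 1, 2, 4, 7, 8, 14, 16, 28, 56, 112.
Repeated squaring: 49^1 ≡ 49, 49^2 ≡ 28, 49^4 ≡ 106, 49^8 ≡ 49, 49^16 ≡ 28, 49^32 ≡ 106, 49^64 ≡ 49 (mod 113).
Test 49^d mod 113 for each divisor d in increasing order:
49^1 ≡ 49
49^2 ≡ 28
49^4 ≡ 106
49^7 = 49^4·49^2·49^1 ≡ 1  ← first divisor giving 1
The order is 7.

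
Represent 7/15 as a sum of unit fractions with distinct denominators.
1/3 + 1/8 + 1/120

Greedy algorithm:
7/15: ceiling(15/7) = 3, use 1/3
2/15: ceiling(15/2) = 8, use 1/8
1/120: ceiling(120/1) = 120, use 1/120
Result: 7/15 = 1/3 + 1/8 + 1/120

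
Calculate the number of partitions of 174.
397125074750

p(n) counts ways to write n as a sum of positive integers (order ignored).
Euler's pentagonal recurrence: p(k) = p(k-1) + p(k-2) - p(k-5) - p(k-7) + p(k-12) + p(k-15) - ... (offsets j(3j∓1)/2, signs ++--, p(0)=1, p(<0)=0).
DP table for k = 0..173: p(0)=1, p(1)=1, p(2)=2, p(3)=3, p(4)=5, p(5)=7, p(6)=11, p(7)=15, p(8)=22, p(9)=30, p(10)=42, p(11)=56, p(12)=77, p(13)=101, p(14)=135, p(15)=176, p(16)=231, p(17)=297, p(18)=385, p(19)=490, p(20)=627, p(21)=792, p(22)=1002, p(23)=1255, p(24)=1575, p(25)=1958, p(26)=2436, p(27)=3010, p(28)=3718, p(29)=4565, p(30)=5604, p(31)=6842, p(32)=8349, p(33)=10143, p(34)=12310, p(35)=14883, p(36)=17977, p(37)=21637, p(38)=26015, p(39)=31185, p(40)=37338, p(41)=44583, p(42)=53174, p(43)=63261, p(44)=75175, p(45)=89134, p(46)=105558, p(47)=124754, p(48)=147273, p(49)=173525, p(50)=204226, p(51)=239943, p(52)=281589, p(53)=329931, p(54)=386155, p(55)=451276, p(56)=526823, p(57)=614154, p(58)=715220, p(59)=831820, p(60)=966467, p(61)=1121505, p(62)=1300156, p(63)=1505499, p(64)=1741630, p(65)=2012558, p(66)=2323520, p(67)=2679689, p(68)=3087735, p(69)=3554345, p(70)=4087968, p(71)=4697205, p(72)=5392783, p(73)=6185689, p(74)=7089500, p(75)=8118264, p(76)=9289091, p(77)=10619863, p(78)=12132164, p(79)=13848650, p(80)=15796476, p(81)=18004327, p(82)=20506255, p(83)=23338469, p(84)=26543660, p(85)=30167357, p(86)=34262962, p(87)=38887673, p(88)=44108109, p(89)=49995925, p(90)=56634173, p(91)=64112359, p(92)=72533807, p(93)=82010177, p(94)=92669720, p(95)=104651419, p(96)=118114304, p(97)=133230930, p(98)=150198136, p(99)=169229875, p(100)=190569292, p(101)=214481126, p(102)=241265379, p(103)=271248950, p(104)=304801365, p(105)=342325709, p(106)=384276336, p(107)=431149389, p(108)=483502844, p(109)=541946240, p(110)=607163746, p(111)=679903203, p(112)=761002156, p(113)=851376628, p(114)=952050665, p(115)=1064144451, p(116)=1188908248, p(117)=1327710076, p(118)=1482074143, p(119)=1653668665, p(120)=1844349560, p(121)=2056148051, p(122)=2291320912, p(123)=2552338241, p(124)=2841940500, p(125)=3163127352, p(126)=3519222692, p(127)=3913864295, p(128)=4351078600, p(129)=4835271870, p(130)=5371315400, p(131)=5964539504, p(132)=6620830889, p(133)=7346629512, p(134)=8149040695, p(135)=9035836076, p(136)=10015581680, p(137)=11097645016, p(138)=12292341831, p(139)=13610949895, p(140)=15065878135, p(141)=16670689208, p(142)=18440293320, p(143)=20390982757, p(144)=22540654445, p(145)=24908858009, p(146)=27517052599, p(147)=30388671978, p(148)=33549419497, p(149)=37027355200, p(150)=40853235313, p(151)=45060624582, p(152)=49686288421, p(153)=54770336324, p(154)=60356673280, p(155)=66493182097, p(156)=73232243759, p(157)=80630964769, p(158)=88751778802, p(159)=97662728555, p(160)=107438159466, p(161)=118159068427, p(162)=129913904637, p(163)=142798995930, p(164)=156919475295, p(165)=172389800255, p(166)=189334822579, p(167)=207890420102, p(168)=228204732751, p(169)=250438925115, p(170)=274768617130, p(171)=301384802048, p(172)=330495499613, p(173)=362326859895.
Final step: p(174) = p(173) + p(172) - p(169) - p(167) + p(162) + p(159) - p(152) - p(148) + p(139) + p(134) - p(123) - p(117) + p(104) + p(97) - p(82) - p(74) + p(57) + p(48) - p(29) - p(19)
= 362326859895 + 330495499613 - 250438925115 - 207890420102 + 129913904637 + 97662728555 - 49686288421 - 33549419497 + 13610949895 + 8149040695 - 2552338241 - 1327710076 + 304801365 + 133230930 - 20506255 - 7089500 + 614154 + 147273 - 4565 - 490
= 397125074750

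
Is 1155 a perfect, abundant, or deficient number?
deficient

Proper divisors of 1155: sum = 1 + 3 + 5 + 7 + 11 + 15 + 21 + 33 + 35 + 55 + 77 + 105 + 165 + 231 + 385 = 1149
Since 1149 < 1155, 1155 is deficient.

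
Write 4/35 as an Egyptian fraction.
1/9 + 1/315

Greedy algorithm:
4/35: ceiling(35/4) = 9, use 1/9
1/315: ceiling(315/1) = 315, use 1/315
Result: 4/35 = 1/9 + 1/315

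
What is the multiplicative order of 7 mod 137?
68

137 is prime, so ord(7) divides φ(137) = 136.
Divisors of 136: 1, 2, 4, 8, 17, 34, 68, 136.
Repeated squaring: 7^1 ≡ 7, 7^2 ≡ 49, 7^4 ≡ 72, 7^8 ≡ 115, 7^16 ≡ 73, 7^32 ≡ 123, 7^64 ≡ 59, 7^128 ≡ 56 (mod 137).
Test 7^d mod 137 for each divisor d in increasing order:
7^1 ≡ 7
7^2 ≡ 49
7^4 ≡ 72
7^8 ≡ 115
7^17 = 7^16·7^1 ≡ 100
7^34 = 7^32·7^2 ≡ 136
7^68 = 7^64·7^4 ≡ 1  ← first divisor giving 1
The order is 68.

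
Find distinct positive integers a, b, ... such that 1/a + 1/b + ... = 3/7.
1/3 + 1/11 + 1/231

Greedy algorithm:
3/7: ceiling(7/3) = 3, use 1/3
2/21: ceiling(21/2) = 11, use 1/11
1/231: ceiling(231/1) = 231, use 1/231
Result: 3/7 = 1/3 + 1/11 + 1/231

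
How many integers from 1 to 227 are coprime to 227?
226

227 = 227
φ(n) = n × ∏(1 - 1/p) for each prime p dividing n
φ(227) = 227 × (1 - 1/227) = 226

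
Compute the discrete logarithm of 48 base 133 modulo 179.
116

Baby-step giant-step with step n = ⌈√179⌉ = 14.
Baby steps 133^j mod 179 (j:value) for j=0..13: 0:1, 1:133, 2:147, 3:40, 4:129, 5:152, 6:168, 7:148, 8:173, 9:97, 10:13, 11:118, 12:121, 13:162.
Giant-step multiplier: 133^(-14) ≡ 133^(178-14) = 133^164 ≡ 19 (mod 179).
Giant steps γ_i = 48·19^i mod 179: γ_0=48, γ_1=17, γ_2=144, γ_3=51, γ_4=74, γ_5=153, γ_6=43, γ_7=101, γ_8=129 (in table at j=4).
x = i·n + j = 8·14 + 4 = 116.
Check: 133^116 ≡ 48 (mod 179).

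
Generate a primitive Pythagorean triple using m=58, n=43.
(1515, 4988, 5213)

Euclid's formula: a = m² - n², b = 2mn, c = m² + n²
m = 58, n = 43
a = 58² - 43² = 3364 - 1849 = 1515
b = 2 × 58 × 43 = 4988
c = 58² + 43² = 3364 + 1849 = 5213
Verification: 1515² + 4988² = 2295225 + 24880144 = 27175369 = 5213² ✓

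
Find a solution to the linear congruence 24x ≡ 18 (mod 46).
x ≡ 18 (mod 23)

gcd(24, 46) = 2, which divides 18, so solutions exist.
Divide through by 2: 12x ≡ 9 (mod 23).
Find 12^(-1) mod 23 by the extended Euclidean algorithm:
23 = 1 × 12 + 11  ⟹  11 = (1)·23 + (-1)·12
12 = 1 × 11 + 1  ⟹  1 = (-1)·23 + (2)·12
So (2)·12 ≡ 1 (mod 23), i.e. 12^(-1) ≡ 2 (mod 23).
x ≡ 2 × 9 = 18 ≡ 18 (mod 23).
Check: 24 × 18 = 432 ≡ 18 (mod 46).
x ≡ 18 (mod 23), giving 2 solutions mod 46.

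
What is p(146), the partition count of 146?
27517052599

p(n) counts ways to write n as a sum of positive integers (order ignored).
Euler's pentagonal recurrence: p(k) = p(k-1) + p(k-2) - p(k-5) - p(k-7) + p(k-12) + p(k-15) - ... (offsets j(3j∓1)/2, signs ++--, p(0)=1, p(<0)=0).
DP table for k = 0..145: p(0)=1, p(1)=1, p(2)=2, p(3)=3, p(4)=5, p(5)=7, p(6)=11, p(7)=15, p(8)=22, p(9)=30, p(10)=42, p(11)=56, p(12)=77, p(13)=101, p(14)=135, p(15)=176, p(16)=231, p(17)=297, p(18)=385, p(19)=490, p(20)=627, p(21)=792, p(22)=1002, p(23)=1255, p(24)=1575, p(25)=1958, p(26)=2436, p(27)=3010, p(28)=3718, p(29)=4565, p(30)=5604, p(31)=6842, p(32)=8349, p(33)=10143, p(34)=12310, p(35)=14883, p(36)=17977, p(37)=21637, p(38)=26015, p(39)=31185, p(40)=37338, p(41)=44583, p(42)=53174, p(43)=63261, p(44)=75175, p(45)=89134, p(46)=105558, p(47)=124754, p(48)=147273, p(49)=173525, p(50)=204226, p(51)=239943, p(52)=281589, p(53)=329931, p(54)=386155, p(55)=451276, p(56)=526823, p(57)=614154, p(58)=715220, p(59)=831820, p(60)=966467, p(61)=1121505, p(62)=1300156, p(63)=1505499, p(64)=1741630, p(65)=2012558, p(66)=2323520, p(67)=2679689, p(68)=3087735, p(69)=3554345, p(70)=4087968, p(71)=4697205, p(72)=5392783, p(73)=6185689, p(74)=7089500, p(75)=8118264, p(76)=9289091, p(77)=10619863, p(78)=12132164, p(79)=13848650, p(80)=15796476, p(81)=18004327, p(82)=20506255, p(83)=23338469, p(84)=26543660, p(85)=30167357, p(86)=34262962, p(87)=38887673, p(88)=44108109, p(89)=49995925, p(90)=56634173, p(91)=64112359, p(92)=72533807, p(93)=82010177, p(94)=92669720, p(95)=104651419, p(96)=118114304, p(97)=133230930, p(98)=150198136, p(99)=169229875, p(100)=190569292, p(101)=214481126, p(102)=241265379, p(103)=271248950, p(104)=304801365, p(105)=342325709, p(106)=384276336, p(107)=431149389, p(108)=483502844, p(109)=541946240, p(110)=607163746, p(111)=679903203, p(112)=761002156, p(113)=851376628, p(114)=952050665, p(115)=1064144451, p(116)=1188908248, p(117)=1327710076, p(118)=1482074143, p(119)=1653668665, p(120)=1844349560, p(121)=2056148051, p(122)=2291320912, p(123)=2552338241, p(124)=2841940500, p(125)=3163127352, p(126)=3519222692, p(127)=3913864295, p(128)=4351078600, p(129)=4835271870, p(130)=5371315400, p(131)=5964539504, p(132)=6620830889, p(133)=7346629512, p(134)=8149040695, p(135)=9035836076, p(136)=10015581680, p(137)=11097645016, p(138)=12292341831, p(139)=13610949895, p(140)=15065878135, p(141)=16670689208, p(142)=18440293320, p(143)=20390982757, p(144)=22540654445, p(145)=24908858009.
Final step: p(146) = p(145) + p(144) - p(141) - p(139) + p(134) + p(131) - p(124) - p(120) + p(111) + p(106) - p(95) - p(89) + p(76) + p(69) - p(54) - p(46) + p(29) + p(20) - p(1)
= 24908858009 + 22540654445 - 16670689208 - 13610949895 + 8149040695 + 5964539504 - 2841940500 - 1844349560 + 679903203 + 384276336 - 104651419 - 49995925 + 9289091 + 3554345 - 386155 - 105558 + 4565 + 627 - 1
= 27517052599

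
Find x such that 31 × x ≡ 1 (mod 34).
11

gcd(31, 34) = 1, so the inverse exists.
Extended Euclidean algorithm on (34, 31):
34 = 1 × 31 + 3  ⟹  3 = (1)·34 + (-1)·31
31 = 10 × 3 + 1  ⟹  1 = (-10)·34 + (11)·31
So (11)·31 ≡ 1 (mod 34), i.e. 31^(-1) ≡ 11 (mod 34).
Check: 31 × 11 = 341 ≡ 1 (mod 34)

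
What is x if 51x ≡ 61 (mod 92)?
x ≡ 3 (mod 92)

gcd(51, 92) = 1, which divides 61, so solutions exist.
Find 51^(-1) mod 92 by the extended Euclidean algorithm:
92 = 1 × 51 + 41  ⟹  41 = (1)·92 + (-1)·51
51 = 1 × 41 + 10  ⟹  10 = (-1)·92 + (2)·51
41 = 4 × 10 + 1  ⟹  1 = (5)·92 + (-9)·51
So (-9)·51 ≡ 1 (mod 92), i.e. 51^(-1) ≡ -9 ≡ 83 (mod 92).
x ≡ 83 × 61 = 5063 ≡ 3 (mod 92).
Check: 51 × 3 = 153 ≡ 61 (mod 92).
Unique solution: x ≡ 3 (mod 92)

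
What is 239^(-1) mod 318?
161

gcd(239, 318) = 1, so the inverse exists.
Extended Euclidean algorithm on (318, 239):
318 = 1 × 239 + 79  ⟹  79 = (1)·318 + (-1)·239
239 = 3 × 79 + 2  ⟹  2 = (-3)·318 + (4)·239
79 = 39 × 2 + 1  ⟹  1 = (118)·318 + (-157)·239
So (-157)·239 ≡ 1 (mod 318), i.e. 239^(-1) ≡ -157 ≡ 161 (mod 318).
Check: 239 × 161 = 38479 ≡ 1 (mod 318)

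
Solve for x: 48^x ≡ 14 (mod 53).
23

Baby-step giant-step with step n = ⌈√53⌉ = 8.
Baby steps 48^j mod 53 (j:value) for j=0..7: 0:1, 1:48, 2:25, 3:34, 4:42, 5:2, 6:43, 7:50.
Giant-step multiplier: 48^(-8) ≡ 48^(52-8) = 48^44 ≡ 46 (mod 53).
Giant steps γ_i = 14·46^i mod 53: γ_0=14, γ_1=8, γ_2=50 (in table at j=7).
x = i·n + j = 2·8 + 7 = 23.
Check: 48^23 ≡ 14 (mod 53).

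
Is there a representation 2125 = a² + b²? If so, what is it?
3² + 46² (a=3, b=46)

Factorization: 2125 = 5^3 × 17
By Fermat: n is sum of two squares iff every prime p ≡ 3 (mod 4) appears to even power.
All primes ≡ 3 (mod 4) appear to even power.
Search a = 0, 1, 2, … for 2125 - a² a perfect square: first hit at a = 3: 2125 - 9 = 2116 = 46².
2125 = 3² + 46² = 9 + 2116 ✓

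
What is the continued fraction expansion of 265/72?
[3; 1, 2, 7, 1, 2]

Euclidean algorithm steps:
265 = 3 × 72 + 49
72 = 1 × 49 + 23
49 = 2 × 23 + 3
23 = 7 × 3 + 2
3 = 1 × 2 + 1
2 = 2 × 1 + 0
Continued fraction: [3; 1, 2, 7, 1, 2]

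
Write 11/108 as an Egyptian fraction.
1/10 + 1/540

Greedy algorithm:
11/108: ceiling(108/11) = 10, use 1/10
1/540: ceiling(540/1) = 540, use 1/540
Result: 11/108 = 1/10 + 1/540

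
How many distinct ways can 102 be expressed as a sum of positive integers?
241265379

p(n) counts ways to write n as a sum of positive integers (order ignored).
Euler's pentagonal recurrence: p(k) = p(k-1) + p(k-2) - p(k-5) - p(k-7) + p(k-12) + p(k-15) - ... (offsets j(3j∓1)/2, signs ++--, p(0)=1, p(<0)=0).
DP table for k = 0..101: p(0)=1, p(1)=1, p(2)=2, p(3)=3, p(4)=5, p(5)=7, p(6)=11, p(7)=15, p(8)=22, p(9)=30, p(10)=42, p(11)=56, p(12)=77, p(13)=101, p(14)=135, p(15)=176, p(16)=231, p(17)=297, p(18)=385, p(19)=490, p(20)=627, p(21)=792, p(22)=1002, p(23)=1255, p(24)=1575, p(25)=1958, p(26)=2436, p(27)=3010, p(28)=3718, p(29)=4565, p(30)=5604, p(31)=6842, p(32)=8349, p(33)=10143, p(34)=12310, p(35)=14883, p(36)=17977, p(37)=21637, p(38)=26015, p(39)=31185, p(40)=37338, p(41)=44583, p(42)=53174, p(43)=63261, p(44)=75175, p(45)=89134, p(46)=105558, p(47)=124754, p(48)=147273, p(49)=173525, p(50)=204226, p(51)=239943, p(52)=281589, p(53)=329931, p(54)=386155, p(55)=451276, p(56)=526823, p(57)=614154, p(58)=715220, p(59)=831820, p(60)=966467, p(61)=1121505, p(62)=1300156, p(63)=1505499, p(64)=1741630, p(65)=2012558, p(66)=2323520, p(67)=2679689, p(68)=3087735, p(69)=3554345, p(70)=4087968, p(71)=4697205, p(72)=5392783, p(73)=6185689, p(74)=7089500, p(75)=8118264, p(76)=9289091, p(77)=10619863, p(78)=12132164, p(79)=13848650, p(80)=15796476, p(81)=18004327, p(82)=20506255, p(83)=23338469, p(84)=26543660, p(85)=30167357, p(86)=34262962, p(87)=38887673, p(88)=44108109, p(89)=49995925, p(90)=56634173, p(91)=64112359, p(92)=72533807, p(93)=82010177, p(94)=92669720, p(95)=104651419, p(96)=118114304, p(97)=133230930, p(98)=150198136, p(99)=169229875, p(100)=190569292, p(101)=214481126.
Final step: p(102) = p(101) + p(100) - p(97) - p(95) + p(90) + p(87) - p(80) - p(76) + p(67) + p(62) - p(51) - p(45) + p(32) + p(25) - p(10) - p(2)
= 214481126 + 190569292 - 133230930 - 104651419 + 56634173 + 38887673 - 15796476 - 9289091 + 2679689 + 1300156 - 239943 - 89134 + 8349 + 1958 - 42 - 2
= 241265379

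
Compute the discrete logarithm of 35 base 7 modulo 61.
59

Baby-step giant-step with step n = ⌈√61⌉ = 8.
Baby steps 7^j mod 61 (j:value) for j=0..7: 0:1, 1:7, 2:49, 3:38, 4:22, 5:32, 6:41, 7:43.
Giant-step multiplier: 7^(-8) ≡ 7^(60-8) = 7^52 ≡ 15 (mod 61).
Giant steps γ_i = 35·15^i mod 61: γ_0=35, γ_1=37, γ_2=6, γ_3=29, γ_4=8, γ_5=59, γ_6=31, γ_7=38 (in table at j=3).
x = i·n + j = 7·8 + 3 = 59.
Check: 7^59 ≡ 35 (mod 61).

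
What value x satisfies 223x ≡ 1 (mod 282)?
43

gcd(223, 282) = 1, so the inverse exists.
Extended Euclidean algorithm on (282, 223):
282 = 1 × 223 + 59  ⟹  59 = (1)·282 + (-1)·223
223 = 3 × 59 + 46  ⟹  46 = (-3)·282 + (4)·223
59 = 1 × 46 + 13  ⟹  13 = (4)·282 + (-5)·223
46 = 3 × 13 + 7  ⟹  7 = (-15)·282 + (19)·223
13 = 1 × 7 + 6  ⟹  6 = (19)·282 + (-24)·223
7 = 1 × 6 + 1  ⟹  1 = (-34)·282 + (43)·223
So (43)·223 ≡ 1 (mod 282), i.e. 223^(-1) ≡ 43 (mod 282).
Check: 223 × 43 = 9589 ≡ 1 (mod 282)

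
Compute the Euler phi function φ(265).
208

265 = 5 × 53
φ(n) = n × ∏(1 - 1/p) for each prime p dividing n
φ(265) = 265 × (1 - 1/5) × (1 - 1/53) = 208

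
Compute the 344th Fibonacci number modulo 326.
9

Matrix identity: Q^n = [[F_(n+1), F_n], [F_n, F_(n-1)]] with Q = [[1,1],[1,0]].
n = 344 = 101011000₂. Square-and-multiply, entries mod 326:
Q^1 = [[1,1],[1,0]]
Q^2 = (Q^1)² = [[2,1],[1,1]]
Q^5 = (Q^2)²·Q = [[8,5],[5,3]]
Q^10 = (Q^5)² = [[89,55],[55,34]]
Q^21 = (Q^10)²·Q = [[107,188],[188,245]]
Q^43 = (Q^21)²·Q = [[173,175],[175,324]]
Q^86 = (Q^43)² = [[244,259],[259,311]]
Q^172 = (Q^86)² = [[129,305],[305,150]]
Q^344 = (Q^172)² = [[130,9],[9,121]]
F_344 mod 326 = Q^344[0][1] = 9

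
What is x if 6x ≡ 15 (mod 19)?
x ≡ 12 (mod 19)

gcd(6, 19) = 1, which divides 15, so solutions exist.
Find 6^(-1) mod 19 by the extended Euclidean algorithm:
19 = 3 × 6 + 1  ⟹  1 = (1)·19 + (-3)·6
So (-3)·6 ≡ 1 (mod 19), i.e. 6^(-1) ≡ -3 ≡ 16 (mod 19).
x ≡ 16 × 15 = 240 ≡ 12 (mod 19).
Check: 6 × 12 = 72 ≡ 15 (mod 19).
Unique solution: x ≡ 12 (mod 19)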